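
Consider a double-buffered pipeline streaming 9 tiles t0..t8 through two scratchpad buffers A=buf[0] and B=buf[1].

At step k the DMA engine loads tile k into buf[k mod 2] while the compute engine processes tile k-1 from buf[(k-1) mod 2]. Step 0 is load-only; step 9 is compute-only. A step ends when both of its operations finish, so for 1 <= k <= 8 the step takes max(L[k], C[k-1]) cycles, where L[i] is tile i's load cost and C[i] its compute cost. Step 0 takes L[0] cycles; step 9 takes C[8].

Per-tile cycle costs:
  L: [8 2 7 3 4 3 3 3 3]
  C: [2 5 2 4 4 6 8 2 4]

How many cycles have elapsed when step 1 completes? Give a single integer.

[0] DMA t0→A (8c) ∥ CU idle ⇒ 8c, clock 8
[1] DMA t1→B (2c) ∥ CU A:t0 (2c) ⇒ 2c, clock 10
[2] DMA t2→A (7c) ∥ CU B:t1 (5c) ⇒ 7c, clock 17
[3] DMA t3→B (3c) ∥ CU A:t2 (2c) ⇒ 3c, clock 20
[4] DMA t4→A (4c) ∥ CU B:t3 (4c) ⇒ 4c, clock 24
[5] DMA t5→B (3c) ∥ CU A:t4 (4c) ⇒ 4c, clock 28
[6] DMA t6→A (3c) ∥ CU B:t5 (6c) ⇒ 6c, clock 34
[7] DMA t7→B (3c) ∥ CU A:t6 (8c) ⇒ 8c, clock 42
[8] DMA t8→A (3c) ∥ CU B:t7 (2c) ⇒ 3c, clock 45
[9] DMA idle ∥ CU A:t8 (4c) ⇒ 4c, clock 49

end_cycle[1] = 10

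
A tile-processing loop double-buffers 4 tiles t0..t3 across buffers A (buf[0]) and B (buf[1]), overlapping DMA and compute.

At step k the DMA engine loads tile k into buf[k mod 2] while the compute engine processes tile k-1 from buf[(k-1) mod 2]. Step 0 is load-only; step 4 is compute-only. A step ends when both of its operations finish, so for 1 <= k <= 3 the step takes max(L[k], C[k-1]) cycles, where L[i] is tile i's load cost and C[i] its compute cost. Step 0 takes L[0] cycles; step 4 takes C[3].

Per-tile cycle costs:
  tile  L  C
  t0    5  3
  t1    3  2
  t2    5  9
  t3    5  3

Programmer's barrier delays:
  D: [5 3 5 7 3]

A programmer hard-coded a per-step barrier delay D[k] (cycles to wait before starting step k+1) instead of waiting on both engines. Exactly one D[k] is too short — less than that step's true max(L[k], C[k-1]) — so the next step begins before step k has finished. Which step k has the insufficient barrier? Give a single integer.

[0] required=L[0]=5=5 vs D=5 ok
[1] required=max(L[1]=3,C[0]=3)=3 vs D=3 ok
[2] required=max(L[2]=5,C[1]=2)=5 vs D=5 ok
[3] required=max(L[3]=5,C[2]=9)=9 vs D=7 SHORT
[4] required=C[3]=3=3 vs D=3 ok

hazard at step 3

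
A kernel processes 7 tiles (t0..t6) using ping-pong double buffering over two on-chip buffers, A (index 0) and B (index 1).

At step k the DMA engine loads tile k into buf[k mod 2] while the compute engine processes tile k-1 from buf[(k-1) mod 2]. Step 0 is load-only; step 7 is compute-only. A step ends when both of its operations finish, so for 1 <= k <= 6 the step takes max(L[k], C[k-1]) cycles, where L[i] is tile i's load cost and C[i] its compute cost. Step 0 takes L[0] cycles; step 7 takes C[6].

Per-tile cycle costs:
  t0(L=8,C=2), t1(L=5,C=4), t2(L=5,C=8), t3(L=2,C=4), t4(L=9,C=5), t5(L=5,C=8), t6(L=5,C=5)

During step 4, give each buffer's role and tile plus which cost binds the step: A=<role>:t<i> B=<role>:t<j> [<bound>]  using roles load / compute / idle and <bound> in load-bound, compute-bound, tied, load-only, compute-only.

k=0 load=t0/8c comp=- wait=8 total=8
k=1 load=t1/5c comp=t0/2c wait=5 total=13
k=2 load=t2/5c comp=t1/4c wait=5 total=18
k=3 load=t3/2c comp=t2/8c wait=8 total=26
k=4 load=t4/9c comp=t3/4c wait=9 total=35
k=5 load=t5/5c comp=t4/5c wait=5 total=40
k=6 load=t6/5c comp=t5/8c wait=8 total=48
k=7 load=- comp=t6/5c wait=5 total=53

step 4: A=load:t4 B=compute:t3 [load-bound]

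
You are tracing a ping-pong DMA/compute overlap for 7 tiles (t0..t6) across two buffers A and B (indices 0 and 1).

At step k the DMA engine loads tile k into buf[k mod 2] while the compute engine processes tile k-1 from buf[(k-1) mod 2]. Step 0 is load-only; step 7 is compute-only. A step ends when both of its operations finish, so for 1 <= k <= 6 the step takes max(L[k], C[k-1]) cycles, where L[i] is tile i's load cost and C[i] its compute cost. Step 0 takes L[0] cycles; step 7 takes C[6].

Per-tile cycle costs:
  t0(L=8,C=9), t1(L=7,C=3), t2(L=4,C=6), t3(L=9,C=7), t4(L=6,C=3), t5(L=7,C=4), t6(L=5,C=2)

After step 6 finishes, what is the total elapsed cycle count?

k=0 load=t0/8c comp=- wait=8 total=8
k=1 load=t1/7c comp=t0/9c wait=9 total=17
k=2 load=t2/4c comp=t1/3c wait=4 total=21
k=3 load=t3/9c comp=t2/6c wait=9 total=30
k=4 load=t4/6c comp=t3/7c wait=7 total=37
k=5 load=t5/7c comp=t4/3c wait=7 total=44
k=6 load=t6/5c comp=t5/4c wait=5 total=49
k=7 load=- comp=t6/2c wait=2 total=51

end_cycle[6] = 49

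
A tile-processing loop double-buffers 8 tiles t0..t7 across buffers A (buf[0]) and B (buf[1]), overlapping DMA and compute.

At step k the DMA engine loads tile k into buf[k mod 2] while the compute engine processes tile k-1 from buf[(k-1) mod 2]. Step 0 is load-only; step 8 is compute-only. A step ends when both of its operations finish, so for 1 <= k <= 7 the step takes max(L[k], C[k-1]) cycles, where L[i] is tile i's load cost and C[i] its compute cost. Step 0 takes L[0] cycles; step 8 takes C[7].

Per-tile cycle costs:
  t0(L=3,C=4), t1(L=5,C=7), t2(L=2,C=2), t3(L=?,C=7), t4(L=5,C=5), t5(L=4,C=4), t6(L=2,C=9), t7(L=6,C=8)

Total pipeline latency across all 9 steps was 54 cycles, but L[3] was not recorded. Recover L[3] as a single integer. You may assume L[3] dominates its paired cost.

L[3] = 6

step 0 = dur = L[0]=3 = 3
step 1 = dur = max(L[1]=5, C[0]=4) = 5
step 2 = dur = max(L[2]=2, C[1]=7) = 7
step 3 = dur = max(L[3]=?, C[2]=2) = L[3]  (unknown; binding)
step 4 = dur = max(L[4]=5, C[3]=7) = 7
step 5 = dur = max(L[5]=4, C[4]=5) = 5
step 6 = dur = max(L[6]=2, C[5]=4) = 4
step 7 = dur = max(L[7]=6, C[6]=9) = 9
step 8 = dur = C[7]=8 = 8
sum of known step durations = 48
dur[3] = total - known = 54 - 48 = 6
L[3] is the binding max in step 3, so L[3] = dur[3] = 6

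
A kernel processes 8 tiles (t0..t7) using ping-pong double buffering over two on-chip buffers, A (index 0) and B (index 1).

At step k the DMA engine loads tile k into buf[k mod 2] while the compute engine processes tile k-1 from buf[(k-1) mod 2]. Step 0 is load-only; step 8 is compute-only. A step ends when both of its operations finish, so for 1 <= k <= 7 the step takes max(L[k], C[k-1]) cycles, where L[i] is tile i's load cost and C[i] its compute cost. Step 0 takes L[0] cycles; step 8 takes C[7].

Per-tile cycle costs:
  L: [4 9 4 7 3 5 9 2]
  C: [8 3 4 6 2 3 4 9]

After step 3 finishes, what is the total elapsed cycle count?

k=0 load=t0/4c comp=- wait=4 total=4
k=1 load=t1/9c comp=t0/8c wait=9 total=13
k=2 load=t2/4c comp=t1/3c wait=4 total=17
k=3 load=t3/7c comp=t2/4c wait=7 total=24
k=4 load=t4/3c comp=t3/6c wait=6 total=30
k=5 load=t5/5c comp=t4/2c wait=5 total=35
k=6 load=t6/9c comp=t5/3c wait=9 total=44
k=7 load=t7/2c comp=t6/4c wait=4 total=48
k=8 load=- comp=t7/9c wait=9 total=57

end_cycle[3] = 24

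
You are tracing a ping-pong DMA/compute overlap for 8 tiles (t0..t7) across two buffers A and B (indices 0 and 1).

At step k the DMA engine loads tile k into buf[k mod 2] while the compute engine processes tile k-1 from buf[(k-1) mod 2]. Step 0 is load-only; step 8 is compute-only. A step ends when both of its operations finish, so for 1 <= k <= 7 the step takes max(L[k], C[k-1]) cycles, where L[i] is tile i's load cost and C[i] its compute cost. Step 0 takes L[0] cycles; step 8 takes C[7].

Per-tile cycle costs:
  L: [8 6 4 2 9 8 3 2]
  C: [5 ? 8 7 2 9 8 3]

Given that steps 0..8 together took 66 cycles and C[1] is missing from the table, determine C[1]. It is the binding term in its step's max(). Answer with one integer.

C[1] = 7

step 0: dur = L[0]=8 = 8
step 1: dur = max(L[1]=6, C[0]=5) = 6
step 2: dur = max(L[2]=4, C[1]=?) = C[1]  (unknown; binding)
step 3: dur = max(L[3]=2, C[2]=8) = 8
step 4: dur = max(L[4]=9, C[3]=7) = 9
step 5: dur = max(L[5]=8, C[4]=2) = 8
step 6: dur = max(L[6]=3, C[5]=9) = 9
step 7: dur = max(L[7]=2, C[6]=8) = 8
step 8: dur = C[7]=3 = 3
sum of known step durations = 59
dur[2] = total - known = 66 - 59 = 7
C[1] is the binding max in step 2, so C[1] = dur[2] = 7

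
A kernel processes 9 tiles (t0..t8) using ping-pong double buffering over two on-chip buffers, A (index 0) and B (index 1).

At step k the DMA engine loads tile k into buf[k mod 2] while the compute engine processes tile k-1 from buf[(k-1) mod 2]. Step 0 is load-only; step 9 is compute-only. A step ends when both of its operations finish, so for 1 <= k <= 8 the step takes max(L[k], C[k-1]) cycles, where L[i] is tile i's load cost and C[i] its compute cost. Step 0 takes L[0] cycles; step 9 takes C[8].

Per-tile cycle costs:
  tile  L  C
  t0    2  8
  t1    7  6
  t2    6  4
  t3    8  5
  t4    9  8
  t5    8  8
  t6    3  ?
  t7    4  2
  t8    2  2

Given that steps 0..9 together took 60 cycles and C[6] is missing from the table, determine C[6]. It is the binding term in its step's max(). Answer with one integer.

C[6] = 7

step 0 = dur = L[0]=2 = 2
step 1 = dur = max(L[1]=7, C[0]=8) = 8
step 2 = dur = max(L[2]=6, C[1]=6) = 6
step 3 = dur = max(L[3]=8, C[2]=4) = 8
step 4 = dur = max(L[4]=9, C[3]=5) = 9
step 5 = dur = max(L[5]=8, C[4]=8) = 8
step 6 = dur = max(L[6]=3, C[5]=8) = 8
step 7 = dur = max(L[7]=4, C[6]=?) = C[6]  (unknown; binding)
step 8 = dur = max(L[8]=2, C[7]=2) = 2
step 9 = dur = C[8]=2 = 2
sum of known step durations = 53
dur[7] = total - known = 60 - 53 = 7
C[6] is the binding max in step 7, so C[6] = dur[7] = 7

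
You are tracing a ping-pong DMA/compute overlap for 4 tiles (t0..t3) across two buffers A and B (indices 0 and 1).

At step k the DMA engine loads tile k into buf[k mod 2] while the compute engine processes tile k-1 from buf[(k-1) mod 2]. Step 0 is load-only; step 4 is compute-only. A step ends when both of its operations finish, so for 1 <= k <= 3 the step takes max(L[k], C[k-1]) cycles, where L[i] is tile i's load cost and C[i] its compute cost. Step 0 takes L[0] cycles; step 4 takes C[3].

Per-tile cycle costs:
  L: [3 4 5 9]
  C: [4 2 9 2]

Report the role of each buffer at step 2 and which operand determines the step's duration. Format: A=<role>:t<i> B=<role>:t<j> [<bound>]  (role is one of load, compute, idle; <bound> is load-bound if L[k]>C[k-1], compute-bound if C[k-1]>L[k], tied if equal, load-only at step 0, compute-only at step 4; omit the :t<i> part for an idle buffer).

step 2: A=load:t2 B=compute:t1 [load-bound]

  0. 3=3c; end=3; A:t0 B:-
  1. max(4,4)=4c; end=7; A:t0 B:t1
  2. max(5,2)=5c; end=12; A:t2 B:t1
  3. max(9,9)=9c; end=21; A:t2 B:t3
  4. 2=2c; end=23; A:t2 B:t3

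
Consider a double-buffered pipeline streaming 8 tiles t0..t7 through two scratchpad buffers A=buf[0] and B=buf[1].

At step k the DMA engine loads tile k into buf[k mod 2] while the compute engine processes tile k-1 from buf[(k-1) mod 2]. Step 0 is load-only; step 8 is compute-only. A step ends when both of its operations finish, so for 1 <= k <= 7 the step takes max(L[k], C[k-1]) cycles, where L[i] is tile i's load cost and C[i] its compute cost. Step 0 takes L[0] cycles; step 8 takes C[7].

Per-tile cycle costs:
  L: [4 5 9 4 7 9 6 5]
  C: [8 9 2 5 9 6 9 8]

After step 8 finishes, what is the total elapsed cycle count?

step 0: L[0]=4 → dur=4, Σ=4 | A=load:t0 B=idle [load-only]
step 1: L[1]=5 C[0]=8 → dur=8, Σ=12 | A=compute:t0 B=load:t1 [compute-bound]
step 2: L[2]=9 C[1]=9 → dur=9, Σ=21 | A=load:t2 B=compute:t1 [tied]
step 3: L[3]=4 C[2]=2 → dur=4, Σ=25 | A=compute:t2 B=load:t3 [load-bound]
step 4: L[4]=7 C[3]=5 → dur=7, Σ=32 | A=load:t4 B=compute:t3 [load-bound]
step 5: L[5]=9 C[4]=9 → dur=9, Σ=41 | A=compute:t4 B=load:t5 [tied]
step 6: L[6]=6 C[5]=6 → dur=6, Σ=47 | A=load:t6 B=compute:t5 [tied]
step 7: L[7]=5 C[6]=9 → dur=9, Σ=56 | A=compute:t6 B=load:t7 [compute-bound]
step 8: C[7]=8 → dur=8, Σ=64 | A=idle B=compute:t7 [compute-only]

end_cycle[8] = 64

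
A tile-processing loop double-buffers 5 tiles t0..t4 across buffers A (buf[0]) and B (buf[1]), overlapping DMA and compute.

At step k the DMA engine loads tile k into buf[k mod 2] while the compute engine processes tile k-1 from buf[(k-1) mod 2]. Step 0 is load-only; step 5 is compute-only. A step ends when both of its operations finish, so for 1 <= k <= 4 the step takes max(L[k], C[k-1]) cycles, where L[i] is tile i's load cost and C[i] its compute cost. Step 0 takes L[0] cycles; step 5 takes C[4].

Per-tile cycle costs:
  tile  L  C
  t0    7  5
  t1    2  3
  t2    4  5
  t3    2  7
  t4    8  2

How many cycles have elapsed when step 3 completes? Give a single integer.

end_cycle[3] = 21

step 0: L[0]=7 → dur=7, Σ=7 | A=load:t0 B=idle [load-only]
step 1: L[1]=2 C[0]=5 → dur=5, Σ=12 | A=compute:t0 B=load:t1 [compute-bound]
step 2: L[2]=4 C[1]=3 → dur=4, Σ=16 | A=load:t2 B=compute:t1 [load-bound]
step 3: L[3]=2 C[2]=5 → dur=5, Σ=21 | A=compute:t2 B=load:t3 [compute-bound]
step 4: L[4]=8 C[3]=7 → dur=8, Σ=29 | A=load:t4 B=compute:t3 [load-bound]
step 5: C[4]=2 → dur=2, Σ=31 | A=compute:t4 B=idle [compute-only]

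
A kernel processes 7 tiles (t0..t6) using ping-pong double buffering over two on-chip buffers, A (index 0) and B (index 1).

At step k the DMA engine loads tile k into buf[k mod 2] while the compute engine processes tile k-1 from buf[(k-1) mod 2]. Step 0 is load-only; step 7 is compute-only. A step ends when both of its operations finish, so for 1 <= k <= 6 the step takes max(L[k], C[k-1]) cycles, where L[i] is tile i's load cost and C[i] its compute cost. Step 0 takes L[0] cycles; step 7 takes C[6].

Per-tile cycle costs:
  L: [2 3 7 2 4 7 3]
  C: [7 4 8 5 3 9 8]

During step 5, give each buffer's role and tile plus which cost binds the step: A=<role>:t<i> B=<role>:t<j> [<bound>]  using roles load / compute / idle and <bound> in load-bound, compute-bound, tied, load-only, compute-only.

step 5: A=compute:t4 B=load:t5 [load-bound]

  0. 2=2c; end=2; A:t0 B:-
  1. max(3,7)=7c; end=9; A:t0 B:t1
  2. max(7,4)=7c; end=16; A:t2 B:t1
  3. max(2,8)=8c; end=24; A:t2 B:t3
  4. max(4,5)=5c; end=29; A:t4 B:t3
  5. max(7,3)=7c; end=36; A:t4 B:t5
  6. max(3,9)=9c; end=45; A:t6 B:t5
  7. 8=8c; end=53; A:t6 B:t5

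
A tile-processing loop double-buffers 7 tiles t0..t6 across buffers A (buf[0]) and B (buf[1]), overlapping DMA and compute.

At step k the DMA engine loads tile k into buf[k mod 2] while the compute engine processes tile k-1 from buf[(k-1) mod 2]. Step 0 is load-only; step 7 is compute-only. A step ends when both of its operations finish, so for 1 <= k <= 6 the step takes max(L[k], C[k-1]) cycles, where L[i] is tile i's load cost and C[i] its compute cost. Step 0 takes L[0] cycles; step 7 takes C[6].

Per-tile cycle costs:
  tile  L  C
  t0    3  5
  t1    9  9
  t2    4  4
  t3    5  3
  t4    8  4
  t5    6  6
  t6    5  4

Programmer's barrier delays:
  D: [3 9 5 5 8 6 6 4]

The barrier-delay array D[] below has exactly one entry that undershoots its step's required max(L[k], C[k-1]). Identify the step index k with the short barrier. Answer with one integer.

step 0: need L[0]=3 = 3; D[0]=3 ok
step 1: need max(L[1]=9,C[0]=5) = 9; D[1]=9 ok
step 2: need max(L[2]=4,C[1]=9) = 9; D[2]=5 SHORT
step 3: need max(L[3]=5,C[2]=4) = 5; D[3]=5 ok
step 4: need max(L[4]=8,C[3]=3) = 8; D[4]=8 ok
step 5: need max(L[5]=6,C[4]=4) = 6; D[5]=6 ok
step 6: need max(L[6]=5,C[5]=6) = 6; D[6]=6 ok
step 7: need C[6]=4 = 4; D[7]=4 ok

hazard at step 2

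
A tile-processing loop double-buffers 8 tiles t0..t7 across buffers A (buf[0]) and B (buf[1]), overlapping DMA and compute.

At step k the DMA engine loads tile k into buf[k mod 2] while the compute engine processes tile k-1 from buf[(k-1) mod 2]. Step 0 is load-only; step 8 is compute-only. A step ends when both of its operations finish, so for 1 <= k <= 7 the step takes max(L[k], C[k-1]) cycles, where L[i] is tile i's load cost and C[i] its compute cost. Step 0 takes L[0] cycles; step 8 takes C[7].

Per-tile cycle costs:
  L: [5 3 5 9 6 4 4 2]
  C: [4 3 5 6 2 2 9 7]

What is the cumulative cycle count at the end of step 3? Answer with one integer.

step 0: L[0]=5 → dur=5, Σ=5 | A=load:t0 B=idle [load-only]
step 1: L[1]=3 C[0]=4 → dur=4, Σ=9 | A=compute:t0 B=load:t1 [compute-bound]
step 2: L[2]=5 C[1]=3 → dur=5, Σ=14 | A=load:t2 B=compute:t1 [load-bound]
step 3: L[3]=9 C[2]=5 → dur=9, Σ=23 | A=compute:t2 B=load:t3 [load-bound]
step 4: L[4]=6 C[3]=6 → dur=6, Σ=29 | A=load:t4 B=compute:t3 [tied]
step 5: L[5]=4 C[4]=2 → dur=4, Σ=33 | A=compute:t4 B=load:t5 [load-bound]
step 6: L[6]=4 C[5]=2 → dur=4, Σ=37 | A=load:t6 B=compute:t5 [load-bound]
step 7: L[7]=2 C[6]=9 → dur=9, Σ=46 | A=compute:t6 B=load:t7 [compute-bound]
step 8: C[7]=7 → dur=7, Σ=53 | A=idle B=compute:t7 [compute-only]

end_cycle[3] = 23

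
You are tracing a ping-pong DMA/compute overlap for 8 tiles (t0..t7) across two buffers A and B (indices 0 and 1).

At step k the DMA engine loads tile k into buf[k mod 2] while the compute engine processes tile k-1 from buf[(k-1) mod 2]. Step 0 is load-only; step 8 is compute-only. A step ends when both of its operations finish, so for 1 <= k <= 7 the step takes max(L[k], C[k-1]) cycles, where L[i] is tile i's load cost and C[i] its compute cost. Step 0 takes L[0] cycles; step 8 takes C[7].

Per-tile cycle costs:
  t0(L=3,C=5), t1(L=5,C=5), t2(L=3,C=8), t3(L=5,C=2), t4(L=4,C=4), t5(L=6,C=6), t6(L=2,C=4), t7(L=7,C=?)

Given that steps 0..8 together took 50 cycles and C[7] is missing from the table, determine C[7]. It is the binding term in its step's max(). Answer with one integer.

step 0 = dur = L[0]=3 = 3
step 1 = dur = max(L[1]=5, C[0]=5) = 5
step 2 = dur = max(L[2]=3, C[1]=5) = 5
step 3 = dur = max(L[3]=5, C[2]=8) = 8
step 4 = dur = max(L[4]=4, C[3]=2) = 4
step 5 = dur = max(L[5]=6, C[4]=4) = 6
step 6 = dur = max(L[6]=2, C[5]=6) = 6
step 7 = dur = max(L[7]=7, C[6]=4) = 7
step 8 = dur = C[7]=? = C[7]  (unknown; binding)
sum of known step durations = 44
dur[8] = total - known = 50 - 44 = 6
C[7] is the binding max in step 8, so C[7] = dur[8] = 6

C[7] = 6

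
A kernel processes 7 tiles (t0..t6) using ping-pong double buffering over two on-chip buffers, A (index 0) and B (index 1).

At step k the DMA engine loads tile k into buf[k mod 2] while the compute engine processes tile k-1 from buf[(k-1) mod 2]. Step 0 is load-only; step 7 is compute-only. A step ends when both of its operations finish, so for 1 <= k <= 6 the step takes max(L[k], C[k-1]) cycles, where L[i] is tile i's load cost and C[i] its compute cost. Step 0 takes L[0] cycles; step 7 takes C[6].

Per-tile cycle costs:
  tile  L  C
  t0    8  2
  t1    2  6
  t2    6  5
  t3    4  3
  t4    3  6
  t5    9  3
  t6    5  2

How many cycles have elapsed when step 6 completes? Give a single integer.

end_cycle[6] = 38

k=0 load=t0/8c comp=- wait=8 total=8
k=1 load=t1/2c comp=t0/2c wait=2 total=10
k=2 load=t2/6c comp=t1/6c wait=6 total=16
k=3 load=t3/4c comp=t2/5c wait=5 total=21
k=4 load=t4/3c comp=t3/3c wait=3 total=24
k=5 load=t5/9c comp=t4/6c wait=9 total=33
k=6 load=t6/5c comp=t5/3c wait=5 total=38
k=7 load=- comp=t6/2c wait=2 total=40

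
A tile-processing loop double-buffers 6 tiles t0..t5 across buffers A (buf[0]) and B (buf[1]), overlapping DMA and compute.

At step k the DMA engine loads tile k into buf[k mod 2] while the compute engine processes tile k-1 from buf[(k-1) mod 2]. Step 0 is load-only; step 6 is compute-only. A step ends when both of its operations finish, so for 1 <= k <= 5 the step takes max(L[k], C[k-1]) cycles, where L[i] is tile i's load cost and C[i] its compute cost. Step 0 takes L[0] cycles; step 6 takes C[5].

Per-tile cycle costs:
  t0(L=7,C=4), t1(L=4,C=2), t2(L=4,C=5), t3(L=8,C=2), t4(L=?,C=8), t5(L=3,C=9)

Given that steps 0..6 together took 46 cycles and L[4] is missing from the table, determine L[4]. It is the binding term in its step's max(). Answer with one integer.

L[4] = 6

step 0 | dur = L[0]=7 = 7
step 1 | dur = max(L[1]=4, C[0]=4) = 4
step 2 | dur = max(L[2]=4, C[1]=2) = 4
step 3 | dur = max(L[3]=8, C[2]=5) = 8
step 4 | dur = max(L[4]=?, C[3]=2) = L[4]  (unknown; binding)
step 5 | dur = max(L[5]=3, C[4]=8) = 8
step 6 | dur = C[5]=9 = 9
sum of known step durations = 40
dur[4] = total - known = 46 - 40 = 6
L[4] is the binding max in step 4, so L[4] = dur[4] = 6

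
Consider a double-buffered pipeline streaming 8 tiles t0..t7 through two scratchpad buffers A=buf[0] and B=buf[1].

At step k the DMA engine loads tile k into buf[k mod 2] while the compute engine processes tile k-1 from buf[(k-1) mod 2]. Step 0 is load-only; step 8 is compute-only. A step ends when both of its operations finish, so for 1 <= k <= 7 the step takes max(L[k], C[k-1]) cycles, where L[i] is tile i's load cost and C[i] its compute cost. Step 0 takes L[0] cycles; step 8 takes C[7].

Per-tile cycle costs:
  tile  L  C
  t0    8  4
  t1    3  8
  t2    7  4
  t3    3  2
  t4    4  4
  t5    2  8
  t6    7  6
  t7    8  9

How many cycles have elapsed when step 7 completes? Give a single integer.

end_cycle[7] = 48

step 0: L[0]=8 → dur=8, Σ=8 | A=load:t0 B=idle [load-only]
step 1: L[1]=3 C[0]=4 → dur=4, Σ=12 | A=compute:t0 B=load:t1 [compute-bound]
step 2: L[2]=7 C[1]=8 → dur=8, Σ=20 | A=load:t2 B=compute:t1 [compute-bound]
step 3: L[3]=3 C[2]=4 → dur=4, Σ=24 | A=compute:t2 B=load:t3 [compute-bound]
step 4: L[4]=4 C[3]=2 → dur=4, Σ=28 | A=load:t4 B=compute:t3 [load-bound]
step 5: L[5]=2 C[4]=4 → dur=4, Σ=32 | A=compute:t4 B=load:t5 [compute-bound]
step 6: L[6]=7 C[5]=8 → dur=8, Σ=40 | A=load:t6 B=compute:t5 [compute-bound]
step 7: L[7]=8 C[6]=6 → dur=8, Σ=48 | A=compute:t6 B=load:t7 [load-bound]
step 8: C[7]=9 → dur=9, Σ=57 | A=idle B=compute:t7 [compute-only]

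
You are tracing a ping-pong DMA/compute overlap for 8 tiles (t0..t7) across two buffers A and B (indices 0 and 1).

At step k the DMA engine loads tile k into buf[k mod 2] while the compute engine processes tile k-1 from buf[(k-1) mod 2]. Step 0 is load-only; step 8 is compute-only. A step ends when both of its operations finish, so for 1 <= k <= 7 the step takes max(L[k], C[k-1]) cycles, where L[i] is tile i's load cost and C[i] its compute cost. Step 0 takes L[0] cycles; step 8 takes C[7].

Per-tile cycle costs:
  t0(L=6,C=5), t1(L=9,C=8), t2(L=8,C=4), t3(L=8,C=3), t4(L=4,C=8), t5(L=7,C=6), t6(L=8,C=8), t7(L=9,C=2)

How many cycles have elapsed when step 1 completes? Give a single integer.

[0] DMA t0→A (6c) ∥ CU idle ⇒ 6c, clock 6
[1] DMA t1→B (9c) ∥ CU A:t0 (5c) ⇒ 9c, clock 15
[2] DMA t2→A (8c) ∥ CU B:t1 (8c) ⇒ 8c, clock 23
[3] DMA t3→B (8c) ∥ CU A:t2 (4c) ⇒ 8c, clock 31
[4] DMA t4→A (4c) ∥ CU B:t3 (3c) ⇒ 4c, clock 35
[5] DMA t5→B (7c) ∥ CU A:t4 (8c) ⇒ 8c, clock 43
[6] DMA t6→A (8c) ∥ CU B:t5 (6c) ⇒ 8c, clock 51
[7] DMA t7→B (9c) ∥ CU A:t6 (8c) ⇒ 9c, clock 60
[8] DMA idle ∥ CU B:t7 (2c) ⇒ 2c, clock 62

end_cycle[1] = 15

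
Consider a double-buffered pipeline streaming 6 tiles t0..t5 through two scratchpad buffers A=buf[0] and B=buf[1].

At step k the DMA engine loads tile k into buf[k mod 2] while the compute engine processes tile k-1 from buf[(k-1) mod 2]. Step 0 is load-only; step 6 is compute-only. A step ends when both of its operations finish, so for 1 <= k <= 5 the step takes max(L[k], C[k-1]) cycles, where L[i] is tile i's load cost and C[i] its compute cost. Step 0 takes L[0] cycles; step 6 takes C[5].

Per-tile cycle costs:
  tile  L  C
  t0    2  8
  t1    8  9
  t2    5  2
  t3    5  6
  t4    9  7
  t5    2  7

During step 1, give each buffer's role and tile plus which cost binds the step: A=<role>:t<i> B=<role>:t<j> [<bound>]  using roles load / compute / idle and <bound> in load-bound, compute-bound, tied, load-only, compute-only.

  0. 2=2c; end=2; A:t0 B:-
  1. max(8,8)=8c; end=10; A:t0 B:t1
  2. max(5,9)=9c; end=19; A:t2 B:t1
  3. max(5,2)=5c; end=24; A:t2 B:t3
  4. max(9,6)=9c; end=33; A:t4 B:t3
  5. max(2,7)=7c; end=40; A:t4 B:t5
  6. 7=7c; end=47; A:t4 B:t5

step 1: A=compute:t0 B=load:t1 [tied]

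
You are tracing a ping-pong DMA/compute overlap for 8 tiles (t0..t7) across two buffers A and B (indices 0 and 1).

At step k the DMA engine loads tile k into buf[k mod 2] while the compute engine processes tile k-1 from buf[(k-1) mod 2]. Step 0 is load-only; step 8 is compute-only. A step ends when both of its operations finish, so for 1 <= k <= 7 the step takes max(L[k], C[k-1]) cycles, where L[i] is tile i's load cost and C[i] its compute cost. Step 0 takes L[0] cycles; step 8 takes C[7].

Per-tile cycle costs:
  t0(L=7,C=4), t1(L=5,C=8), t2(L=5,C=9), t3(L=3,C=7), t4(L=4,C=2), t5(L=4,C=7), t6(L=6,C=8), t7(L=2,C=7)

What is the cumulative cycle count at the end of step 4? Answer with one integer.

end_cycle[4] = 36

step 0: L[0]=7 → dur=7, Σ=7 | A=load:t0 B=idle [load-only]
step 1: L[1]=5 C[0]=4 → dur=5, Σ=12 | A=compute:t0 B=load:t1 [load-bound]
step 2: L[2]=5 C[1]=8 → dur=8, Σ=20 | A=load:t2 B=compute:t1 [compute-bound]
step 3: L[3]=3 C[2]=9 → dur=9, Σ=29 | A=compute:t2 B=load:t3 [compute-bound]
step 4: L[4]=4 C[3]=7 → dur=7, Σ=36 | A=load:t4 B=compute:t3 [compute-bound]
step 5: L[5]=4 C[4]=2 → dur=4, Σ=40 | A=compute:t4 B=load:t5 [load-bound]
step 6: L[6]=6 C[5]=7 → dur=7, Σ=47 | A=load:t6 B=compute:t5 [compute-bound]
step 7: L[7]=2 C[6]=8 → dur=8, Σ=55 | A=compute:t6 B=load:t7 [compute-bound]
step 8: C[7]=7 → dur=7, Σ=62 | A=idle B=compute:t7 [compute-only]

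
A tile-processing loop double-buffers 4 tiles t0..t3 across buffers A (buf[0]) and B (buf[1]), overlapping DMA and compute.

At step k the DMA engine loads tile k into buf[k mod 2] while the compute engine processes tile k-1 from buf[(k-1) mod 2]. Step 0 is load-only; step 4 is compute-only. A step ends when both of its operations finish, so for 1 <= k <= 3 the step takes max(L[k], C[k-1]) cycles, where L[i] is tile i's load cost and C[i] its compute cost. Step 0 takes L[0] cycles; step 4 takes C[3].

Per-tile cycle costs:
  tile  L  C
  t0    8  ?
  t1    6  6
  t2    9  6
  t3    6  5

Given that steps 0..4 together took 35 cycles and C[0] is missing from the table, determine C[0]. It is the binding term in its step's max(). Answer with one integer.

step 0 = dur = L[0]=8 = 8
step 1 = dur = max(L[1]=6, C[0]=?) = C[0]  (unknown; binding)
step 2 = dur = max(L[2]=9, C[1]=6) = 9
step 3 = dur = max(L[3]=6, C[2]=6) = 6
step 4 = dur = C[3]=5 = 5
sum of known step durations = 28
dur[1] = total - known = 35 - 28 = 7
C[0] is the binding max in step 1, so C[0] = dur[1] = 7

C[0] = 7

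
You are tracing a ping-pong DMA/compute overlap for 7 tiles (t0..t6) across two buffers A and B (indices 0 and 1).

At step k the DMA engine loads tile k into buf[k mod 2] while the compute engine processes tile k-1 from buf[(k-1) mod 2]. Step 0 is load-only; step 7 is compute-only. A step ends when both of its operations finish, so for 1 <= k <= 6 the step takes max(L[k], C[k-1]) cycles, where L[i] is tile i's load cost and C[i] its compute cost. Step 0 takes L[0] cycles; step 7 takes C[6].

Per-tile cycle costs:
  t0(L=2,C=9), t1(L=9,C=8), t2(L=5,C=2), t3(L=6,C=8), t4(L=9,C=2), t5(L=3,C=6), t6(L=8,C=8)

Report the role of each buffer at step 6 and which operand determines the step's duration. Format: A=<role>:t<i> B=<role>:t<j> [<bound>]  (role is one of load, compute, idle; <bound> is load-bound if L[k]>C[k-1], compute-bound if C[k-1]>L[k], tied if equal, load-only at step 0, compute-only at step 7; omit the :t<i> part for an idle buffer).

step 6: A=load:t6 B=compute:t5 [load-bound]

  0. 2=2c; end=2; A:t0 B:-
  1. max(9,9)=9c; end=11; A:t0 B:t1
  2. max(5,8)=8c; end=19; A:t2 B:t1
  3. max(6,2)=6c; end=25; A:t2 B:t3
  4. max(9,8)=9c; end=34; A:t4 B:t3
  5. max(3,2)=3c; end=37; A:t4 B:t5
  6. max(8,6)=8c; end=45; A:t6 B:t5
  7. 8=8c; end=53; A:t6 B:t5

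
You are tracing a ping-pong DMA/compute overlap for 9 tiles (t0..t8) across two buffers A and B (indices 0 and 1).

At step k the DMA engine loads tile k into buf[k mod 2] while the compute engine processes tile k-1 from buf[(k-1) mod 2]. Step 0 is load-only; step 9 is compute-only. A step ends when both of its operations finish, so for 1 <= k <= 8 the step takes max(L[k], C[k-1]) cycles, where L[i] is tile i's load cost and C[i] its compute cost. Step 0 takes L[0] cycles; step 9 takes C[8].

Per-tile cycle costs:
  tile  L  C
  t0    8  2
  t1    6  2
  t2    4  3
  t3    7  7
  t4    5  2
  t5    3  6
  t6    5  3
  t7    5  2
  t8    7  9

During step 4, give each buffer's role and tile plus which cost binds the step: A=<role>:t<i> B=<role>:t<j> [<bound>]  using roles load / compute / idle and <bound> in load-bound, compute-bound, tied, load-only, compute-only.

step 4: A=load:t4 B=compute:t3 [compute-bound]

  0. 8=8c; end=8; A:t0 B:-
  1. max(6,2)=6c; end=14; A:t0 B:t1
  2. max(4,2)=4c; end=18; A:t2 B:t1
  3. max(7,3)=7c; end=25; A:t2 B:t3
  4. max(5,7)=7c; end=32; A:t4 B:t3
  5. max(3,2)=3c; end=35; A:t4 B:t5
  6. max(5,6)=6c; end=41; A:t6 B:t5
  7. max(5,3)=5c; end=46; A:t6 B:t7
  8. max(7,2)=7c; end=53; A:t8 B:t7
  9. 9=9c; end=62; A:t8 B:t7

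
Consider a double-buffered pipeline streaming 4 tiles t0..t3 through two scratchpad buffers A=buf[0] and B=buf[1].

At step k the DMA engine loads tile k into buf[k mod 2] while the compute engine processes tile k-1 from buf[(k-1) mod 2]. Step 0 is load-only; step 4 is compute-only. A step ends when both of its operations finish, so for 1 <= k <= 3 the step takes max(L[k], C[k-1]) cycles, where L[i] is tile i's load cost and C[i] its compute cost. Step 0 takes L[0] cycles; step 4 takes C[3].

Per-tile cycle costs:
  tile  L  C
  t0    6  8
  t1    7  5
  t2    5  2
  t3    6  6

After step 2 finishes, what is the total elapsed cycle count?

end_cycle[2] = 19

step 0: L[0]=6 → dur=6, Σ=6 | A=load:t0 B=idle [load-only]
step 1: L[1]=7 C[0]=8 → dur=8, Σ=14 | A=compute:t0 B=load:t1 [compute-bound]
step 2: L[2]=5 C[1]=5 → dur=5, Σ=19 | A=load:t2 B=compute:t1 [tied]
step 3: L[3]=6 C[2]=2 → dur=6, Σ=25 | A=compute:t2 B=load:t3 [load-bound]
step 4: C[3]=6 → dur=6, Σ=31 | A=idle B=compute:t3 [compute-only]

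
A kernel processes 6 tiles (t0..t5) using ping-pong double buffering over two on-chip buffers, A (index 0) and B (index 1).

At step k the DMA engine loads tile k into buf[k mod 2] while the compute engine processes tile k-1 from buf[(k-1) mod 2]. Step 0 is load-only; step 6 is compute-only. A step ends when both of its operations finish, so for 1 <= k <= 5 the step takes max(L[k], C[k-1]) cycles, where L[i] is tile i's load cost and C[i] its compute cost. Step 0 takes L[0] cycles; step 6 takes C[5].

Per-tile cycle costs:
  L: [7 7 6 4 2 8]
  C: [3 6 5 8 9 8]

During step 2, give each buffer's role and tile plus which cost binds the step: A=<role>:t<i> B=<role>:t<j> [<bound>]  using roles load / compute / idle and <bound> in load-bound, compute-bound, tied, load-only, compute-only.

[0] DMA t0→A (7c) ∥ CU idle ⇒ 7c, clock 7
[1] DMA t1→B (7c) ∥ CU A:t0 (3c) ⇒ 7c, clock 14
[2] DMA t2→A (6c) ∥ CU B:t1 (6c) ⇒ 6c, clock 20
[3] DMA t3→B (4c) ∥ CU A:t2 (5c) ⇒ 5c, clock 25
[4] DMA t4→A (2c) ∥ CU B:t3 (8c) ⇒ 8c, clock 33
[5] DMA t5→B (8c) ∥ CU A:t4 (9c) ⇒ 9c, clock 42
[6] DMA idle ∥ CU B:t5 (8c) ⇒ 8c, clock 50

step 2: A=load:t2 B=compute:t1 [tied]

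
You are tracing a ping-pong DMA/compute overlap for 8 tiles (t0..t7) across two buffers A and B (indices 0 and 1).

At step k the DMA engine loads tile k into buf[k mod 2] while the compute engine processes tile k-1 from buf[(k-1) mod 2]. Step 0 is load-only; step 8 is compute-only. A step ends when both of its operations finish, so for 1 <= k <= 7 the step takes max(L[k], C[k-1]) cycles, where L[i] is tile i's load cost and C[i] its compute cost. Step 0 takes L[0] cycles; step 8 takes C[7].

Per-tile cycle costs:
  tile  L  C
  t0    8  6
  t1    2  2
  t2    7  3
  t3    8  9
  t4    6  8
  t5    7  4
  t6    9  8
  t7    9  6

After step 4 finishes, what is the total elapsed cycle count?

step 0: L[0]=8 → dur=8, Σ=8 | A=load:t0 B=idle [load-only]
step 1: L[1]=2 C[0]=6 → dur=6, Σ=14 | A=compute:t0 B=load:t1 [compute-bound]
step 2: L[2]=7 C[1]=2 → dur=7, Σ=21 | A=load:t2 B=compute:t1 [load-bound]
step 3: L[3]=8 C[2]=3 → dur=8, Σ=29 | A=compute:t2 B=load:t3 [load-bound]
step 4: L[4]=6 C[3]=9 → dur=9, Σ=38 | A=load:t4 B=compute:t3 [compute-bound]
step 5: L[5]=7 C[4]=8 → dur=8, Σ=46 | A=compute:t4 B=load:t5 [compute-bound]
step 6: L[6]=9 C[5]=4 → dur=9, Σ=55 | A=load:t6 B=compute:t5 [load-bound]
step 7: L[7]=9 C[6]=8 → dur=9, Σ=64 | A=compute:t6 B=load:t7 [load-bound]
step 8: C[7]=6 → dur=6, Σ=70 | A=idle B=compute:t7 [compute-only]

end_cycle[4] = 38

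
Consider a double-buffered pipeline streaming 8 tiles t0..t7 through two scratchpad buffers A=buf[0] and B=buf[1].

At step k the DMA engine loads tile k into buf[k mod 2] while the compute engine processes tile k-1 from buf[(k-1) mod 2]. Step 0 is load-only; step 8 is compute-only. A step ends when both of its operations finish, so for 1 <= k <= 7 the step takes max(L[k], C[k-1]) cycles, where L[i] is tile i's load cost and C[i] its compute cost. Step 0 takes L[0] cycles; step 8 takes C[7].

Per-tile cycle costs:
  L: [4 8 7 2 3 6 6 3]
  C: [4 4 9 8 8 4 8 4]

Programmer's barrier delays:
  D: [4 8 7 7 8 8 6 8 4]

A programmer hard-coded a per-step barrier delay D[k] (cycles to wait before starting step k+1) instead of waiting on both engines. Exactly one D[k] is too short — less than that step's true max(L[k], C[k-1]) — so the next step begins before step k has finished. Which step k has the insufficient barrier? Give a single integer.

hazard at step 3

step 0: need L[0]=4 = 4; D[0]=4 ok
step 1: need max(L[1]=8,C[0]=4) = 8; D[1]=8 ok
step 2: need max(L[2]=7,C[1]=4) = 7; D[2]=7 ok
step 3: need max(L[3]=2,C[2]=9) = 9; D[3]=7 SHORT
step 4: need max(L[4]=3,C[3]=8) = 8; D[4]=8 ok
step 5: need max(L[5]=6,C[4]=8) = 8; D[5]=8 ok
step 6: need max(L[6]=6,C[5]=4) = 6; D[6]=6 ok
step 7: need max(L[7]=3,C[6]=8) = 8; D[7]=8 ok
step 8: need C[7]=4 = 4; D[8]=4 ok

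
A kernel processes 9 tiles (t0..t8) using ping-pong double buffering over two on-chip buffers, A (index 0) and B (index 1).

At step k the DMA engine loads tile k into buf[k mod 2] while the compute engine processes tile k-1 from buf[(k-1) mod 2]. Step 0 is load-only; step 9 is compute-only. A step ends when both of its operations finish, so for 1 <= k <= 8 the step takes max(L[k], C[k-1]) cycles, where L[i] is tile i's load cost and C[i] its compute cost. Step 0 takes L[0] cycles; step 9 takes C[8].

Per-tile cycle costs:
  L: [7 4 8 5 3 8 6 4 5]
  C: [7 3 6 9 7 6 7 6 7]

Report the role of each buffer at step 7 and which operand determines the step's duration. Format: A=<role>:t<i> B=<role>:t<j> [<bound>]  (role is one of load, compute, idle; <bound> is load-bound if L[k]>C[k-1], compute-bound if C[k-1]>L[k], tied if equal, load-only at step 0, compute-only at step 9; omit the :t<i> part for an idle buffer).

[0] DMA t0→A (7c) ∥ CU idle ⇒ 7c, clock 7
[1] DMA t1→B (4c) ∥ CU A:t0 (7c) ⇒ 7c, clock 14
[2] DMA t2→A (8c) ∥ CU B:t1 (3c) ⇒ 8c, clock 22
[3] DMA t3→B (5c) ∥ CU A:t2 (6c) ⇒ 6c, clock 28
[4] DMA t4→A (3c) ∥ CU B:t3 (9c) ⇒ 9c, clock 37
[5] DMA t5→B (8c) ∥ CU A:t4 (7c) ⇒ 8c, clock 45
[6] DMA t6→A (6c) ∥ CU B:t5 (6c) ⇒ 6c, clock 51
[7] DMA t7→B (4c) ∥ CU A:t6 (7c) ⇒ 7c, clock 58
[8] DMA t8→A (5c) ∥ CU B:t7 (6c) ⇒ 6c, clock 64
[9] DMA idle ∥ CU A:t8 (7c) ⇒ 7c, clock 71

step 7: A=compute:t6 B=load:t7 [compute-bound]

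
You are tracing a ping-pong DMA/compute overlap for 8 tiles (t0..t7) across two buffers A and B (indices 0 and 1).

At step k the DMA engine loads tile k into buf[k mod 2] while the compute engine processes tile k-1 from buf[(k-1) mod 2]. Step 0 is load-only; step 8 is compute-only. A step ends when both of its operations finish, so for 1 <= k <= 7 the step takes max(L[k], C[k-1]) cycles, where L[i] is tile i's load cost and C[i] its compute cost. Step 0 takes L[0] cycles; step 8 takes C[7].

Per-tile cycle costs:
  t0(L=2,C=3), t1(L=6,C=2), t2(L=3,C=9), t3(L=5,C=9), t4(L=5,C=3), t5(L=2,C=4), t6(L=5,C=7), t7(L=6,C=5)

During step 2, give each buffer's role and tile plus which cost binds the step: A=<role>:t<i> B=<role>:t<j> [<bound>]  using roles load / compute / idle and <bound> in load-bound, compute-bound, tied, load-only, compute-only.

step 2: A=load:t2 B=compute:t1 [load-bound]

[0] DMA t0→A (2c) ∥ CU idle ⇒ 2c, clock 2
[1] DMA t1→B (6c) ∥ CU A:t0 (3c) ⇒ 6c, clock 8
[2] DMA t2→A (3c) ∥ CU B:t1 (2c) ⇒ 3c, clock 11
[3] DMA t3→B (5c) ∥ CU A:t2 (9c) ⇒ 9c, clock 20
[4] DMA t4→A (5c) ∥ CU B:t3 (9c) ⇒ 9c, clock 29
[5] DMA t5→B (2c) ∥ CU A:t4 (3c) ⇒ 3c, clock 32
[6] DMA t6→A (5c) ∥ CU B:t5 (4c) ⇒ 5c, clock 37
[7] DMA t7→B (6c) ∥ CU A:t6 (7c) ⇒ 7c, clock 44
[8] DMA idle ∥ CU B:t7 (5c) ⇒ 5c, clock 49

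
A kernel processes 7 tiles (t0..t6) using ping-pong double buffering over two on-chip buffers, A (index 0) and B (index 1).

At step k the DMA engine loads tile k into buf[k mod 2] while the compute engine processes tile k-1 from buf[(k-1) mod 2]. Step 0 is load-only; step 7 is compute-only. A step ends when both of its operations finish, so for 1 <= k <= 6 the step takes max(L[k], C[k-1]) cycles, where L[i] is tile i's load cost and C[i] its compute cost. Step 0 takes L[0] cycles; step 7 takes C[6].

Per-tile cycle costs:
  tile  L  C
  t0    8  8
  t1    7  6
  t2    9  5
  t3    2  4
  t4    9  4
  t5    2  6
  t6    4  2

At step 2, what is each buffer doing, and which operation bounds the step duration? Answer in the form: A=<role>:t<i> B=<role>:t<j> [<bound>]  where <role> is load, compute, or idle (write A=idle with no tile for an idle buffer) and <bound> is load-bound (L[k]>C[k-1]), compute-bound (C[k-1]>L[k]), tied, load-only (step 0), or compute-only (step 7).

k=0 load=t0/8c comp=- wait=8 total=8
k=1 load=t1/7c comp=t0/8c wait=8 total=16
k=2 load=t2/9c comp=t1/6c wait=9 total=25
k=3 load=t3/2c comp=t2/5c wait=5 total=30
k=4 load=t4/9c comp=t3/4c wait=9 total=39
k=5 load=t5/2c comp=t4/4c wait=4 total=43
k=6 load=t6/4c comp=t5/6c wait=6 total=49
k=7 load=- comp=t6/2c wait=2 total=51

step 2: A=load:t2 B=compute:t1 [load-bound]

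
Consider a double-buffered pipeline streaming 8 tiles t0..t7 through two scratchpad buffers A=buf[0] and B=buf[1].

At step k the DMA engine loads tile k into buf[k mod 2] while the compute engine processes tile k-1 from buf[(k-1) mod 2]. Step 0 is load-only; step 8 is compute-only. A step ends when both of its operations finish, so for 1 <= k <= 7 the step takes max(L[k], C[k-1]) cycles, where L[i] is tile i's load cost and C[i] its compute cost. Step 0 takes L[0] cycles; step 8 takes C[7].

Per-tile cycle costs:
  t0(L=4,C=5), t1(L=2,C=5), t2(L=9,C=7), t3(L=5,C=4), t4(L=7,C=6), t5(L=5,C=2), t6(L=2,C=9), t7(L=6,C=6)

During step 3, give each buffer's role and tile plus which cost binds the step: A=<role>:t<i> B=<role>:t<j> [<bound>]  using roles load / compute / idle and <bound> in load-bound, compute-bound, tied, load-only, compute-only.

[0] DMA t0→A (4c) ∥ CU idle ⇒ 4c, clock 4
[1] DMA t1→B (2c) ∥ CU A:t0 (5c) ⇒ 5c, clock 9
[2] DMA t2→A (9c) ∥ CU B:t1 (5c) ⇒ 9c, clock 18
[3] DMA t3→B (5c) ∥ CU A:t2 (7c) ⇒ 7c, clock 25
[4] DMA t4→A (7c) ∥ CU B:t3 (4c) ⇒ 7c, clock 32
[5] DMA t5→B (5c) ∥ CU A:t4 (6c) ⇒ 6c, clock 38
[6] DMA t6→A (2c) ∥ CU B:t5 (2c) ⇒ 2c, clock 40
[7] DMA t7→B (6c) ∥ CU A:t6 (9c) ⇒ 9c, clock 49
[8] DMA idle ∥ CU B:t7 (6c) ⇒ 6c, clock 55

step 3: A=compute:t2 B=load:t3 [compute-bound]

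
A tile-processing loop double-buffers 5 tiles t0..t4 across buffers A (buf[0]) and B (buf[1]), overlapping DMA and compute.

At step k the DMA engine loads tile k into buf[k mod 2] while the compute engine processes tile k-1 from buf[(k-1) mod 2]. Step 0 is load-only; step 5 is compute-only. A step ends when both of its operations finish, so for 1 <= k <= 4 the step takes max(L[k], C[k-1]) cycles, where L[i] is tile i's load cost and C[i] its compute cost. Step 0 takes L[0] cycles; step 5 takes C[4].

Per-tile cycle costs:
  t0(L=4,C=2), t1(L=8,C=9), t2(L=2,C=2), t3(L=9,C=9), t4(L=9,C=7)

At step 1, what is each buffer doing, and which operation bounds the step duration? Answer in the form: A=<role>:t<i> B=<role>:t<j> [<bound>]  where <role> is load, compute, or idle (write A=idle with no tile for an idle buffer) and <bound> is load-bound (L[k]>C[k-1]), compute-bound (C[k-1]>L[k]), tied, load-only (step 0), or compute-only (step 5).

step 0: L[0]=4 → dur=4, Σ=4 | A=load:t0 B=idle [load-only]
step 1: L[1]=8 C[0]=2 → dur=8, Σ=12 | A=compute:t0 B=load:t1 [load-bound]
step 2: L[2]=2 C[1]=9 → dur=9, Σ=21 | A=load:t2 B=compute:t1 [compute-bound]
step 3: L[3]=9 C[2]=2 → dur=9, Σ=30 | A=compute:t2 B=load:t3 [load-bound]
step 4: L[4]=9 C[3]=9 → dur=9, Σ=39 | A=load:t4 B=compute:t3 [tied]
step 5: C[4]=7 → dur=7, Σ=46 | A=compute:t4 B=idle [compute-only]

step 1: A=compute:t0 B=load:t1 [load-bound]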